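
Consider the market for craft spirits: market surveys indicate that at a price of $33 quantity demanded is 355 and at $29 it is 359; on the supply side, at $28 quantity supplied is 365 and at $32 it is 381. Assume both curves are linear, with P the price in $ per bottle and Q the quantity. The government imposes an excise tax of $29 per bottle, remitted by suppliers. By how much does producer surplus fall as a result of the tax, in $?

Demand slope: (359 − 355)/(29 − 33) = -1, so Qd = 388 − P.
Supply slope: (381 − 365)/(32 − 28) = 4, so Qs = 4P + 253.
Without the tax, 388 − P = 4P + 253 gives 5P = 135, so P* = $27 and Q* = 361.
With the tax collected from suppliers, supply shifts: Qs = 4(P − 29) + 253.
Solving gives Q = 337.8 with consumers paying $50.2 and suppliers receiving $21.2 (the $29 wedge).
ΔPS is the trapezoid between Q = 337.8 and Q = 361 of height $5.8: ½ · (361 + 337.8) · 5.8 = $2026.52.

Producer surplus falls by $2026.52.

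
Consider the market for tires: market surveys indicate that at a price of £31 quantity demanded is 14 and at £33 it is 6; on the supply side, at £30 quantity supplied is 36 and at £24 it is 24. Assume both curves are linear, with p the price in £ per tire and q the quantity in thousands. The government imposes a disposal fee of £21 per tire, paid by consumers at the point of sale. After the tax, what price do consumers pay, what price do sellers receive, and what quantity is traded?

Consumers pay £34; sellers receive £13; quantity = 2.

Demand slope: (6 − 14)/(33 − 31) = -4, so qd = 138 − 4p.
Supply slope: (24 − 36)/(24 − 30) = 2, so qs = 2p − 24.
Before the tax: set 138 − 4p = 2p − 24 → p* = £27, q* = 30.
With the tax collected from consumers, demand (in seller-price terms) shifts: qd = 138 − 4(p + 21).
Solving gives q = 2 with consumers paying £34 and sellers receiving £13 (the £21 wedge).
The less price-elastic side of the market bears the larger share of a per-unit tax.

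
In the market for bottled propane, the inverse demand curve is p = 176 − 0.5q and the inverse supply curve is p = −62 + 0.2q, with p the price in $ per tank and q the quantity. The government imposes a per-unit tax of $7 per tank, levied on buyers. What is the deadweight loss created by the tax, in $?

Deadweight loss = $35.

Inverting to q(p) form: qd = 352 − 2p; qs = 5p + 310.
Without the tax, 352 − 2p = 5p + 310 gives 7p = 42, so p* = $6 and q* = 340.
With the tax collected from buyers, demand (in seller-price terms) shifts: qd = 352 − 2(p + 7).
Solving gives q = 330 with buyers paying $11 and producers receiving $4 (the $7 wedge).
Quantity falls by |ΔQ| = |340 − 330| = 10.
DWL = ½ · t · |ΔQ| = ½ · 7 · 10 = $35.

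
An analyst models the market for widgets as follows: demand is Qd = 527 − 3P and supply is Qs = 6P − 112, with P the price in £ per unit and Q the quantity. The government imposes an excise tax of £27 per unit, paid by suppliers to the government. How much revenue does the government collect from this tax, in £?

Without the tax, 527 − 3P = 6P − 112 gives 9P = 639, so P* = £71 and Q* = 314.
With the tax collected from suppliers, supply shifts: Qs = 6(P − 27) − 112.
Solving gives Q = 260 with buyers paying £89 and suppliers receiving £62 (the £27 wedge).
Revenue = t · Q = 27 · 260 = £7020.

Tax revenue = £7020.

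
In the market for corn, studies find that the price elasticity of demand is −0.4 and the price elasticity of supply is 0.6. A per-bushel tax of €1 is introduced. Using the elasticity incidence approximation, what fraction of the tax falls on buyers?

Incidence ratio: buyers' share ≈ εs / (εs + |εd|) = 0.6 / (0.6 + 0.4) = 0.6.
Supply is the more elastic side, so buyers bear the larger share.

Buyers' share ≈ 0.6.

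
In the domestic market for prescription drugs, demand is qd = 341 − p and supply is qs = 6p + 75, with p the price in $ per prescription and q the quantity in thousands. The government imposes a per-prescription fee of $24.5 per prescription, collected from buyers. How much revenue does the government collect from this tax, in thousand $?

Tax revenue = $6909 thousand.

Before the tax: set 341 − p = 6p + 75 → p* = $38, q* = 303.
With the tax collected from buyers, demand (in seller-price terms) shifts: qd = 341 − (p + 24.5).
New equilibrium: buyers pay $59, producers receive $34.5, q = 282. (Wedge: pb − ps = 24.5.)
Revenue = t · Q = 24.5 · 282 = $6909.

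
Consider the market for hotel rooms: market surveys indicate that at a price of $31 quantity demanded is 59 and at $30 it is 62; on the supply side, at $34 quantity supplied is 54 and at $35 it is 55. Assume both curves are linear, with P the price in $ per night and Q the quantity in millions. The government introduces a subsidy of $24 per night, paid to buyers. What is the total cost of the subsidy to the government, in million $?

Government outlay = $1704 million.

Demand slope: (62 − 59)/(30 − 31) = -3, so Qd = 152 − 3P.
Supply slope: (55 − 54)/(35 − 34) = 1, so Qs = P + 20.
Without the subsidy, 152 − 3P = P + 20 gives 4P = 132, so P* = $33 and Q* = 53.
With a per-unit subsidy paid to buyers, each effectively pays P − 24, so demand becomes Qd = 152 − 3(P − 24).
New equilibrium: buyers pay $27, producers receive $51, Q = 71. (Wedge: Pb − Ps = −24.)
Outlay = t · Q = 24 · 71 = $1704.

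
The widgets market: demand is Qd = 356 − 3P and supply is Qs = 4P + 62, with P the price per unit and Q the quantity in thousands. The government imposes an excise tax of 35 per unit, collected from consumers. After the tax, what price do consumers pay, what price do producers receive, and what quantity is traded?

Before the tax: set 356 − 3P = 4P + 62 → P* = 42, Q* = 230.
With the tax collected from consumers, demand (in seller-price terms) shifts: Qd = 356 − 3(P + 35).
New equilibrium: consumers pay 62, producers receive 27, Q = 170. (Wedge: Pb − Ps = 35.)
The less price-elastic side of the market bears the larger share of a per-unit tax.

Consumers pay 62; producers receive 27; quantity = 170.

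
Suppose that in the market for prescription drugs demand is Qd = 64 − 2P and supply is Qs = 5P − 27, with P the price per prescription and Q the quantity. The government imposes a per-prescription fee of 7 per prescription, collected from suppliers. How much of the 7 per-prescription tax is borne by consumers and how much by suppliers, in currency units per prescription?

Consumers bear 5 per prescription; suppliers bear 2 per prescription.

Before the tax: set 64 − 2P = 5P − 27 → P* = 13, Q* = 38.
With the tax collected from suppliers, supply shifts: Qs = 5(P − 7) − 27.
Solving gives Q = 28 with consumers paying 18 and suppliers receiving 11 (the 7 wedge).
Burden on consumers: 5; on suppliers: 2. (They sum to 7.)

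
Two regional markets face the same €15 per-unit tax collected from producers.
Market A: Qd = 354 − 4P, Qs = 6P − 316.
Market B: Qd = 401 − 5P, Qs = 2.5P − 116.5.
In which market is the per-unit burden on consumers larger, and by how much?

Market A: pre-tax P* = €67, Q* = 86; post-tax Q = 50; per-unit burden on consumers = €9.
Market B: pre-tax P* = €69, Q* = 56; post-tax Q = 31; per-unit burden on consumers = €5.
Difference: €9 vs €5 → market A is larger by €4.

Market A, by €4.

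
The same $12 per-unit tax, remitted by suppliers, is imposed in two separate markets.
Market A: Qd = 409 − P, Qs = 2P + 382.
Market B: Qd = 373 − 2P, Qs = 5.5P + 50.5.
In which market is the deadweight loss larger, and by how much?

Market A: pre-tax P* = $9, Q* = 400; post-tax Q = 392; deadweight loss = $48.
Market B: pre-tax P* = $43, Q* = 287; post-tax Q = 269.4; deadweight loss = $105.6.
Difference: $48 vs $105.6 → market B is larger by $57.6.

Market B, by $57.6.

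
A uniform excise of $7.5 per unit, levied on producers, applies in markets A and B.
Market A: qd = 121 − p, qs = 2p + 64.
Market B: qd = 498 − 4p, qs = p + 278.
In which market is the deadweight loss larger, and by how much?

Market A: pre-tax p* = $19, q* = 102; post-tax q = 97; deadweight loss = $18.75.
Market B: pre-tax p* = $44, q* = 322; post-tax q = 316; deadweight loss = $22.5.
Difference: $18.75 vs $22.5 → market B is larger by $3.75.

Market B, by $3.75.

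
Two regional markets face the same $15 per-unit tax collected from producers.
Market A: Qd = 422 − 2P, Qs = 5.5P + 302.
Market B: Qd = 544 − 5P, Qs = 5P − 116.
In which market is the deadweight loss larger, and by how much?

Market B, by $116.25.

Market A: pre-tax P* = $16, Q* = 390; post-tax Q = 368; deadweight loss = $165.
Market B: pre-tax P* = $66, Q* = 214; post-tax Q = 176.5; deadweight loss = $281.25.
Difference: $165 vs $281.25 → market B is larger by $116.25.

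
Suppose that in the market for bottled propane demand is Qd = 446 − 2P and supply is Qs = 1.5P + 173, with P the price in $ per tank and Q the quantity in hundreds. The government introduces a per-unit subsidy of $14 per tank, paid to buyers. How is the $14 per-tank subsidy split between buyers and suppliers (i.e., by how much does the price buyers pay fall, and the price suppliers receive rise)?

Before the subsidy: set 446 − 2P = 1.5P + 173 → P* = $78, Q* = 290.
With a per-unit subsidy paid to buyers, each effectively pays P − 14, so demand becomes Qd = 446 − 2(P − 14).
New equilibrium: buyers pay $72, suppliers receive $86, Q = 302. (Wedge: Pb − Ps = −14.)
Gain to buyers: $6; to suppliers: $8. (They sum to $14.)

Buyers gain $6 per tank; suppliers gain $8 per tank.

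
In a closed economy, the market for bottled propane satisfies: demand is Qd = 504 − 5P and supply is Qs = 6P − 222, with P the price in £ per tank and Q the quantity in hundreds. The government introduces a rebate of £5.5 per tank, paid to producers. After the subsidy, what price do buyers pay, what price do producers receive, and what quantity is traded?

Without the subsidy, 504 − 5P = 6P − 222 gives 11P = 726, so P* = £66 and Q* = 174.
With a per-unit subsidy paid to producers, each receives P + 5.5 per unit sold, so supply becomes Qs = 6(P + 5.5) − 222.
Solving gives Q = 189 with buyers paying £63 and producers receiving £68.5 (the £5.5 wedge).

Buyers pay £63; producers receive £68.5; quantity = 189.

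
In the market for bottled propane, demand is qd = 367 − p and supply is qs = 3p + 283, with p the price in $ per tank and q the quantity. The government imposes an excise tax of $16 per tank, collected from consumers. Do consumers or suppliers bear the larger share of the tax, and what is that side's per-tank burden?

Consumers bear the larger share: $12 per tank.

Without the tax, 367 − p = 3p + 283 gives 4p = 84, so p* = $21 and q* = 346.
With the tax collected from consumers, demand (in seller-price terms) shifts: qd = 367 − (p + 16).
New equilibrium: consumers pay $33, suppliers receive $17, q = 334. (Wedge: pb − ps = 16.)
Per-tank burden: consumers $12, suppliers $4.
Consumers take the larger share because demand is less price-elastic here (demand slope 1 vs supply slope 3).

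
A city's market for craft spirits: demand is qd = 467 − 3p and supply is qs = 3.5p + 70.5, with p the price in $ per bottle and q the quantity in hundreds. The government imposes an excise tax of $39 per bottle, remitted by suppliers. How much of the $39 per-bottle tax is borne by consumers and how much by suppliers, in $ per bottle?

Consumers bear $21 per bottle; suppliers bear $18 per bottle.

Without the tax, 467 − 3p = 3.5p + 70.5 gives 6.5p = 396.5, so p* = $61 and q* = 284.
With the tax collected from suppliers, supply shifts: qs = 3.5(p − 39) + 70.5.
New equilibrium: consumers pay $82, suppliers receive $43, q = 221. (Wedge: pb − ps = 39.)
Burden on consumers: $21; on suppliers: $18. (They sum to $39.)
The less price-elastic side of the market bears the larger share of a per-unit tax.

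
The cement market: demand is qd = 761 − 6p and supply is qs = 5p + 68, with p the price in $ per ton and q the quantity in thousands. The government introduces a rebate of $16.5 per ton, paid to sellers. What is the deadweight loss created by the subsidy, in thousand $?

Deadweight loss = $371.25 thousand.

Before the subsidy: set 761 − 6p = 5p + 68 → p* = $63, q* = 383.
With a per-unit subsidy paid to sellers, each receives p + 16.5 per unit sold, so supply becomes qs = 5(p + 16.5) + 68.
Solving gives q = 428 with buyers paying $55.5 and sellers receiving $72 (the $16.5 wedge).
Quantity rises by |ΔQ| = |383 − 428| = 45.
DWL = ½ · t · |ΔQ| = ½ · 16.5 · 45 = $371.25.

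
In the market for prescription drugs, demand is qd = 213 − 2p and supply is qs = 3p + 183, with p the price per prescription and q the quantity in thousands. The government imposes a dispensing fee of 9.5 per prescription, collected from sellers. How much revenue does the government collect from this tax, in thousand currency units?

Before the tax: set 213 − 2p = 3p + 183 → p* = 6, q* = 201.
With the tax collected from sellers, supply shifts: qs = 3(p − 9.5) + 183.
Solving gives q = 189.6 with buyers paying 11.7 and sellers receiving 2.2 (the 9.5 wedge).
Revenue = t · Q = 9.5 · 189.6 = 1801.2.

Tax revenue = 1801.2 thousand.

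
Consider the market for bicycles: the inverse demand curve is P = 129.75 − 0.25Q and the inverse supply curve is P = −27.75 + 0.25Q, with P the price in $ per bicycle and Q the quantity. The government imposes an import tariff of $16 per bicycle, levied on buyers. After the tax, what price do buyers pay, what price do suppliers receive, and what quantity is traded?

Inverting to Q(P) form: Qd = 519 − 4P; Qs = 4P + 111.
Before the tax: set 519 − 4P = 4P + 111 → P* = $51, Q* = 315.
With the tax collected from buyers, demand (in seller-price terms) shifts: Qd = 519 − 4(P + 16).
Solving gives Q = 283 with buyers paying $59 and suppliers receiving $43 (the $16 wedge).
The less price-elastic side of the market bears the larger share of a per-unit tax.

Buyers pay $59; suppliers receive $43; quantity = 283.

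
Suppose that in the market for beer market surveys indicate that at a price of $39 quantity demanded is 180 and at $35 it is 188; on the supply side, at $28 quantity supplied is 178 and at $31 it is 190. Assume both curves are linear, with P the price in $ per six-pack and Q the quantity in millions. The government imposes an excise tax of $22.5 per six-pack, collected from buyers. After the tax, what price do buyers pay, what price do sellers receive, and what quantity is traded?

Demand slope: (188 − 180)/(35 − 39) = -2, so Qd = 258 − 2P.
Supply slope: (190 − 178)/(31 − 28) = 4, so Qs = 4P + 66.
Without the tax, 258 − 2P = 4P + 66 gives 6P = 192, so P* = $32 and Q* = 194.
With the tax collected from buyers, demand (in seller-price terms) shifts: Qd = 258 − 2(P + 22.5).
New equilibrium: buyers pay $47, sellers receive $24.5, Q = 164. (Wedge: Pb − Ps = 22.5.)

Buyers pay $47; sellers receive $24.5; quantity = 164.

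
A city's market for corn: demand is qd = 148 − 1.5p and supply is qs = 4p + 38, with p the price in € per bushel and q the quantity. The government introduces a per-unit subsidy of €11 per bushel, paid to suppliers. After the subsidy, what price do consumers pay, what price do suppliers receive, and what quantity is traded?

Without the subsidy, 148 − 1.5p = 4p + 38 gives 5.5p = 110, so p* = €20 and q* = 118.
With a per-unit subsidy paid to suppliers, each receives p + 11 per unit sold, so supply becomes qs = 4(p + 11) + 38.
New equilibrium: consumers pay €12, suppliers receive €23, q = 130. (Wedge: pb − ps = −11.)

Consumers pay €12; suppliers receive €23; quantity = 130.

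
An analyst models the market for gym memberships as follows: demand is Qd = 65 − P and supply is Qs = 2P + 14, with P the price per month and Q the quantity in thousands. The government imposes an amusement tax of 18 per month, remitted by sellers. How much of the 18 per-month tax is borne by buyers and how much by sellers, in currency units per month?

Without the tax, 65 − P = 2P + 14 gives 3P = 51, so P* = 17 and Q* = 48.
With the tax collected from sellers, supply shifts: Qs = 2(P − 18) + 14.
New equilibrium: buyers pay 29, sellers receive 11, Q = 36. (Wedge: Pb − Ps = 18.)
Burden on buyers: 12; on sellers: 6. (They sum to 18.)
The less price-elastic side of the market bears the larger share of a per-unit tax.

Buyers bear 12 per month; sellers bear 6 per month.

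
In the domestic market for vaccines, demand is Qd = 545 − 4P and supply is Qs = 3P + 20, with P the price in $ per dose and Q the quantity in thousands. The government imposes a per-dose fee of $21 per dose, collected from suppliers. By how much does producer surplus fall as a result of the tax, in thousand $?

Producer surplus falls by $2724 thousand.

Before the tax: set 545 − 4P = 3P + 20 → P* = $75, Q* = 245.
With the tax collected from suppliers, supply shifts: Qs = 3(P − 21) + 20.
New equilibrium: consumers pay $84, suppliers receive $63, Q = 209. (Wedge: Pb − Ps = 21.)
ΔPS is the trapezoid between Q = 209 and Q = 245 of height $12: ½ · (245 + 209) · 12 = $2724.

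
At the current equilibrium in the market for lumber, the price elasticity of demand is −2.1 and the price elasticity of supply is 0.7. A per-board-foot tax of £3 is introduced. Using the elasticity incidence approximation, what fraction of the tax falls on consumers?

Incidence ratio: consumers' share ≈ εs / (εs + |εd|) = 0.7 / (0.7 + 2.1) = 0.25.
Supply is the less elastic side, so consumers bear the smaller share.

Consumers' share ≈ 0.25.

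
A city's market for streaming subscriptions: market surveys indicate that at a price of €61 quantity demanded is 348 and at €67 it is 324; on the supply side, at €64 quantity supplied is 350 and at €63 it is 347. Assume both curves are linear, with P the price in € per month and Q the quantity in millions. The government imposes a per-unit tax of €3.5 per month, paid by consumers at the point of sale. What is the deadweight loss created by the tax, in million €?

Deadweight loss = €10.5 million.

Demand slope: (324 − 348)/(67 − 61) = -4, so Qd = 592 − 4P.
Supply slope: (347 − 350)/(63 − 64) = 3, so Qs = 3P + 158.
Without the tax, 592 − 4P = 3P + 158 gives 7P = 434, so P* = €62 and Q* = 344.
With the tax collected from consumers, demand (in seller-price terms) shifts: Qd = 592 − 4(P + 3.5).
Solving gives Q = 338 with consumers paying €63.5 and suppliers receiving €60 (the €3.5 wedge).
Quantity falls by |ΔQ| = |344 − 338| = 6.
DWL = ½ · t · |ΔQ| = ½ · 3.5 · 6 = €10.5.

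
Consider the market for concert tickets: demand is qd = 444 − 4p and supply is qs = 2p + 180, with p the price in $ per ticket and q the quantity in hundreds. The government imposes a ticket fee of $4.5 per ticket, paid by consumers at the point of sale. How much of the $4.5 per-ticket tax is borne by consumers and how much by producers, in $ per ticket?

Without the tax, 444 − 4p = 2p + 180 gives 6p = 264, so p* = $44 and q* = 268.
With the tax collected from consumers, demand (in seller-price terms) shifts: qd = 444 − 4(p + 4.5).
New equilibrium: consumers pay $45.5, producers receive $41, q = 262. (Wedge: pb − ps = 4.5.)
Burden on consumers: $1.5; on producers: $3. (They sum to $4.5.)

Consumers bear $1.5 per ticket; producers bear $3 per ticket.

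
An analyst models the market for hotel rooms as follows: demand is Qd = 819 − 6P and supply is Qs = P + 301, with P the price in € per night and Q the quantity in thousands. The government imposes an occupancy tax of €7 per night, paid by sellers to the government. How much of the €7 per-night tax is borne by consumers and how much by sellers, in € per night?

Consumers bear €1 per night; sellers bear €6 per night.

Before the tax: set 819 − 6P = P + 301 → P* = €74, Q* = 375.
With the tax collected from sellers, supply shifts: Qs = (P − 7) + 301.
Solving gives Q = 369 with consumers paying €75 and sellers receiving €68 (the €7 wedge).
Burden on consumers: €1; on sellers: €6. (They sum to €7.)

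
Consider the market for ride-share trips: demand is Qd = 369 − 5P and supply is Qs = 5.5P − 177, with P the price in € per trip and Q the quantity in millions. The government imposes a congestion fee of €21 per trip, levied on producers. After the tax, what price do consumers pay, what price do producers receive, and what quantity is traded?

Without the tax, 369 − 5P = 5.5P − 177 gives 10.5P = 546, so P* = €52 and Q* = 109.
With the tax collected from producers, supply shifts: Qs = 5.5(P − 21) − 177.
New equilibrium: consumers pay €63, producers receive €42, Q = 54. (Wedge: Pb − Ps = 21.)

Consumers pay €63; producers receive €42; quantity = 54.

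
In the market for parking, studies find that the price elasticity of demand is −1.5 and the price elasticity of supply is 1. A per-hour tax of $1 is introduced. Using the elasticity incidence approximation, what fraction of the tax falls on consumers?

Incidence ratio: consumers' share ≈ εs / (εs + |εd|) = 1 / (1 + 1.5) = 0.4.
Supply is the less elastic side, so consumers bear the smaller share.

Consumers' share ≈ 0.4.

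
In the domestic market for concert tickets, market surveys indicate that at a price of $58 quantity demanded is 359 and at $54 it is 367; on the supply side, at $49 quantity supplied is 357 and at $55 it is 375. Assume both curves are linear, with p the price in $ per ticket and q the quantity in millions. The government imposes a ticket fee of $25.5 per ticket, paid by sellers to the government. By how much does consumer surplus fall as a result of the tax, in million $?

Consumer surplus falls by $5411.61 million.

Demand slope: (367 − 359)/(54 − 58) = -2, so qd = 475 − 2p.
Supply slope: (375 − 357)/(55 − 49) = 3, so qs = 3p + 210.
Without the tax, 475 − 2p = 3p + 210 gives 5p = 265, so p* = $53 and q* = 369.
With the tax collected from sellers, supply shifts: qs = 3(p − 25.5) + 210.
Solving gives q = 338.4 with buyers paying $68.3 and sellers receiving $42.8 (the $25.5 wedge).
ΔCS is the trapezoid between Q = 338.4 and Q = 369 of height $15.3: ½ · (369 + 338.4) · 15.3 = $5411.61.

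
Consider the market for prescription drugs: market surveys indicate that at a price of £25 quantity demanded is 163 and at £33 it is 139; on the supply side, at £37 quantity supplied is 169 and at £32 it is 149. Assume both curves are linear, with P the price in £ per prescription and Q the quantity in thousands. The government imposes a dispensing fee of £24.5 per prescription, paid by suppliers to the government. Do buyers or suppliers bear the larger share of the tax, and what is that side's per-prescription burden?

Buyers bear the larger share: £14 per prescription.

Demand slope: (139 − 163)/(33 − 25) = -3, so Qd = 238 − 3P.
Supply slope: (149 − 169)/(32 − 37) = 4, so Qs = 4P + 21.
Without the tax, 238 − 3P = 4P + 21 gives 7P = 217, so P* = £31 and Q* = 145.
With the tax collected from suppliers, supply shifts: Qs = 4(P − 24.5) + 21.
Solving gives Q = 103 with buyers paying £45 and suppliers receiving £20.5 (the £24.5 wedge).
Per-prescription burden: buyers £14, suppliers £10.5.
Buyers take the larger share because demand is less price-elastic here (demand slope 3 vs supply slope 4).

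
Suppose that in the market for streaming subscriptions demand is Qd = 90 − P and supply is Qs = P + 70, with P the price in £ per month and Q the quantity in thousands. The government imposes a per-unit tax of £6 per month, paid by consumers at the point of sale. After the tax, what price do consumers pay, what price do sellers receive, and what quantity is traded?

Without the tax, 90 − P = P + 70 gives 2P = 20, so P* = £10 and Q* = 80.
With the tax collected from consumers, demand (in seller-price terms) shifts: Qd = 90 − (P + 6).
Solving gives Q = 77 with consumers paying £13 and sellers receiving £7 (the £6 wedge).

Consumers pay £13; sellers receive £7; quantity = 77.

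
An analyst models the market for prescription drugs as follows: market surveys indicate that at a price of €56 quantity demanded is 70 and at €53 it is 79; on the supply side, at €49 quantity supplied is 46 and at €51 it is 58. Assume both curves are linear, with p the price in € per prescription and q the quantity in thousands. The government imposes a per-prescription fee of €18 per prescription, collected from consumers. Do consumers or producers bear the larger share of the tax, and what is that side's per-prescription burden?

Demand slope: (79 − 70)/(53 − 56) = -3, so qd = 238 − 3p.
Supply slope: (58 − 46)/(51 − 49) = 6, so qs = 6p − 248.
Without the tax, 238 − 3p = 6p − 248 gives 9p = 486, so p* = €54 and q* = 76.
With the tax collected from consumers, demand (in seller-price terms) shifts: qd = 238 − 3(p + 18).
New equilibrium: consumers pay €66, producers receive €48, q = 40. (Wedge: pb − ps = 18.)
Per-prescription burden: consumers €12, producers €6.
Consumers take the larger share because demand is less price-elastic here (demand slope 3 vs supply slope 6).
The less price-elastic side of the market bears the larger share of a per-unit tax.

Consumers bear the larger share: €12 per prescription.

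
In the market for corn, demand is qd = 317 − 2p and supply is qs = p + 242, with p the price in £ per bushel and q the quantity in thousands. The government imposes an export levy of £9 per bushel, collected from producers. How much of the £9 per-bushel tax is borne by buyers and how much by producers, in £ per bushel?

Buyers bear £3 per bushel; producers bear £6 per bushel.

Without the tax, 317 − 2p = p + 242 gives 3p = 75, so p* = £25 and q* = 267.
With the tax collected from producers, supply shifts: qs = (p − 9) + 242.
New equilibrium: buyers pay £28, producers receive £19, q = 261. (Wedge: pb − ps = 9.)
Burden on buyers: £3; on producers: £6. (They sum to £9.)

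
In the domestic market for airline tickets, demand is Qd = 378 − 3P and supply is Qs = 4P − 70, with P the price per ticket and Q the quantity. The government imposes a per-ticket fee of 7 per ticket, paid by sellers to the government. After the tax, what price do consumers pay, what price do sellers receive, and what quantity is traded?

Consumers pay 68; sellers receive 61; quantity = 174.

Without the tax, 378 − 3P = 4P − 70 gives 7P = 448, so P* = 64 and Q* = 186.
With the tax collected from sellers, supply shifts: Qs = 4(P − 7) − 70.
New equilibrium: consumers pay 68, sellers receive 61, Q = 174. (Wedge: Pb − Ps = 7.)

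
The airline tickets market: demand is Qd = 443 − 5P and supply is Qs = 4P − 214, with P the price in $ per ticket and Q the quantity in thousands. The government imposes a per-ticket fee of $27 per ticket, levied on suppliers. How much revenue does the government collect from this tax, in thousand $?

Without the tax, 443 − 5P = 4P − 214 gives 9P = 657, so P* = $73 and Q* = 78.
With the tax collected from suppliers, supply shifts: Qs = 4(P − 27) − 214.
New equilibrium: consumers pay $85, suppliers receive $58, Q = 18. (Wedge: Pb − Ps = 27.)
Revenue = t · Q = 27 · 18 = $486.

Tax revenue = $486 thousand.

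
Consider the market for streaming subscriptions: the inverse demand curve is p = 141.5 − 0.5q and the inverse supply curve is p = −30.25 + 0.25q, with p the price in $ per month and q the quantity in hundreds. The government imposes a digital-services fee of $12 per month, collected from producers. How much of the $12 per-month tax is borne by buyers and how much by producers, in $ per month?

Buyers bear $8 per month; producers bear $4 per month.

Inverting to q(p) form: qd = 283 − 2p; qs = 4p + 121.
Before the tax: set 283 − 2p = 4p + 121 → p* = $27, q* = 229.
With the tax collected from producers, supply shifts: qs = 4(p − 12) + 121.
Solving gives q = 213 with buyers paying $35 and producers receiving $23 (the $12 wedge).
Burden on buyers: $8; on producers: $4. (They sum to $12.)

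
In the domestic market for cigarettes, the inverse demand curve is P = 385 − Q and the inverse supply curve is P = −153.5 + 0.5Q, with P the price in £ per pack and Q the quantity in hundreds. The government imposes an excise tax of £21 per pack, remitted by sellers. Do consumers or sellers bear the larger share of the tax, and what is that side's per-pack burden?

Rewrite in direct form: Qd = 385 − P and Qs = 2P + 307.
Before the tax: set 385 − P = 2P + 307 → P* = £26, Q* = 359.
With the tax collected from sellers, supply shifts: Qs = 2(P − 21) + 307.
New equilibrium: consumers pay £40, sellers receive £19, Q = 345. (Wedge: Pb − Ps = 21.)
Per-pack burden: consumers £14, sellers £7.
Consumers take the larger share because demand is less price-elastic here (demand slope 1 vs supply slope 2).
The less price-elastic side of the market bears the larger share of a per-unit tax.

Consumers bear the larger share: £14 per pack.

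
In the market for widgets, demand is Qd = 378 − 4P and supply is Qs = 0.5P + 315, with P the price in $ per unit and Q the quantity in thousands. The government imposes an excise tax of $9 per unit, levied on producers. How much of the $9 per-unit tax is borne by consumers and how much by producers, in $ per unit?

Before the tax: set 378 − 4P = 0.5P + 315 → P* = $14, Q* = 322.
With the tax collected from producers, supply shifts: Qs = 0.5(P − 9) + 315.
New equilibrium: consumers pay $15, producers receive $6, Q = 318. (Wedge: Pb − Ps = 9.)
Burden on consumers: $1; on producers: $8. (They sum to $9.)

Consumers bear $1 per unit; producers bear $8 per unit.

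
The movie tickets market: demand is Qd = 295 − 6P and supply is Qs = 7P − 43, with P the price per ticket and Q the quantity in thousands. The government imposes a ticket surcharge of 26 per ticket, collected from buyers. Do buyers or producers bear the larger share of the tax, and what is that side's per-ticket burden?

Buyers bear the larger share: 14 per ticket.

Without the tax, 295 − 6P = 7P − 43 gives 13P = 338, so P* = 26 and Q* = 139.
With the tax collected from buyers, demand (in seller-price terms) shifts: Qd = 295 − 6(P + 26).
Solving gives Q = 55 with buyers paying 40 and producers receiving 14 (the 26 wedge).
Per-ticket burden: buyers 14, producers 12.
Buyers take the larger share because demand is less price-elastic here (demand slope 6 vs supply slope 7).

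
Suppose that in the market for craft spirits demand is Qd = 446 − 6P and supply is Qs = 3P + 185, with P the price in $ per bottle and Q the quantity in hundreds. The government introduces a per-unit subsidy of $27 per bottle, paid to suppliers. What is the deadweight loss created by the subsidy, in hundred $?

Deadweight loss = $729 hundred.

Before the subsidy: set 446 − 6P = 3P + 185 → P* = $29, Q* = 272.
With a per-unit subsidy paid to suppliers, each receives P + 27 per unit sold, so supply becomes Qs = 3(P + 27) + 185.
Solving gives Q = 326 with buyers paying $20 and suppliers receiving $47 (the $27 wedge).
Quantity rises by |ΔQ| = |272 − 326| = 54.
DWL = ½ · t · |ΔQ| = ½ · 27 · 54 = $729.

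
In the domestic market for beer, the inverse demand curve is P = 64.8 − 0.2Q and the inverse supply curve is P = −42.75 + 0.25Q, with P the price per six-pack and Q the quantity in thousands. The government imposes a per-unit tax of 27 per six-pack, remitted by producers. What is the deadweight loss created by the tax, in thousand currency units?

Rewrite in direct form: Qd = 324 − 5P and Qs = 4P + 171.
Before the tax: set 324 − 5P = 4P + 171 → P* = 17, Q* = 239.
With the tax collected from producers, supply shifts: Qs = 4(P − 27) + 171.
Solving gives Q = 179 with buyers paying 29 and producers receiving 2 (the 27 wedge).
Quantity falls by |ΔQ| = |239 − 179| = 60.
DWL = ½ · t · |ΔQ| = ½ · 27 · 60 = 810.

Deadweight loss = 810 thousand.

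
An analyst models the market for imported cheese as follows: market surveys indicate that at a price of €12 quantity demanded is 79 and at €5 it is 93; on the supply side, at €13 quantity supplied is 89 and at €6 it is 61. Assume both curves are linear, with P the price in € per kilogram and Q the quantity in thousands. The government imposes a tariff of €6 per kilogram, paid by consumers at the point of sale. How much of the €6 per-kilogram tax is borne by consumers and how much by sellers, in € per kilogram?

Consumers bear €4 per kilogram; sellers bear €2 per kilogram.

Demand slope: (93 − 79)/(5 − 12) = -2, so Qd = 103 − 2P.
Supply slope: (61 − 89)/(6 − 13) = 4, so Qs = 4P + 37.
Without the tax, 103 − 2P = 4P + 37 gives 6P = 66, so P* = €11 and Q* = 81.
With the tax collected from consumers, demand (in seller-price terms) shifts: Qd = 103 − 2(P + 6).
New equilibrium: consumers pay €15, sellers receive €9, Q = 73. (Wedge: Pb − Ps = 6.)
Burden on consumers: €4; on sellers: €2. (They sum to €6.)
The less price-elastic side of the market bears the larger share of a per-unit tax.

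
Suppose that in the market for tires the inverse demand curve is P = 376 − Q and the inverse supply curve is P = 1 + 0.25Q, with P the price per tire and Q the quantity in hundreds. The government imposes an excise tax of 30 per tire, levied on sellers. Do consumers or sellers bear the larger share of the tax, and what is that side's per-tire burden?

Rewrite in direct form: Qd = 376 − P and Qs = 4P − 4.
Without the tax, 376 − P = 4P − 4 gives 5P = 380, so P* = 76 and Q* = 300.
With the tax collected from sellers, supply shifts: Qs = 4(P − 30) − 4.
New equilibrium: consumers pay 100, sellers receive 70, Q = 276. (Wedge: Pb − Ps = 30.)
Per-tire burden: consumers 24, sellers 6.
Consumers take the larger share because demand is less price-elastic here (demand slope 1 vs supply slope 4).
The less price-elastic side of the market bears the larger share of a per-unit tax.

Consumers bear the larger share: 24 per tire.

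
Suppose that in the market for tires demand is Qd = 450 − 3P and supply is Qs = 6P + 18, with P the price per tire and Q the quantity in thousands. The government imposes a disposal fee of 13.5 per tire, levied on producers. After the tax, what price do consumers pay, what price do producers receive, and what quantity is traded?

Without the tax, 450 − 3P = 6P + 18 gives 9P = 432, so P* = 48 and Q* = 306.
With the tax collected from producers, supply shifts: Qs = 6(P − 13.5) + 18.
Solving gives Q = 279 with consumers paying 57 and producers receiving 43.5 (the 13.5 wedge).

Consumers pay 57; producers receive 43.5; quantity = 279.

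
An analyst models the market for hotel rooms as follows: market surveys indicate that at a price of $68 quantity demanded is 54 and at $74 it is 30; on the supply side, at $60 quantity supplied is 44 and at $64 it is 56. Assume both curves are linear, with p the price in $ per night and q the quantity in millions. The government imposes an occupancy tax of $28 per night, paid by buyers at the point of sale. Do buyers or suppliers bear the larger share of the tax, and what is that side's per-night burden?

Suppliers bear the larger share: $16 per night.

Demand slope: (30 − 54)/(74 − 68) = -4, so qd = 326 − 4p.
Supply slope: (56 − 44)/(64 − 60) = 3, so qs = 3p − 136.
Without the tax, 326 − 4p = 3p − 136 gives 7p = 462, so p* = $66 and q* = 62.
With the tax collected from buyers, demand (in seller-price terms) shifts: qd = 326 − 4(p + 28).
New equilibrium: buyers pay $78, suppliers receive $50, q = 14. (Wedge: pb − ps = 28.)
Per-night burden: buyers $12, suppliers $16.
Suppliers take the larger share because supply is less price-elastic here (demand slope 4 vs supply slope 3).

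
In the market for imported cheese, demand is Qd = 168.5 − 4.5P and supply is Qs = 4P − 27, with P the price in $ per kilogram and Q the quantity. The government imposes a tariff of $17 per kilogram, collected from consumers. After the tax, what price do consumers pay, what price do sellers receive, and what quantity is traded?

Consumers pay $31; sellers receive $14; quantity = 29.

Before the tax: set 168.5 − 4.5P = 4P − 27 → P* = $23, Q* = 65.
With the tax collected from consumers, demand (in seller-price terms) shifts: Qd = 168.5 − 4.5(P + 17).
New equilibrium: consumers pay $31, sellers receive $14, Q = 29. (Wedge: Pb − Ps = 17.)
The less price-elastic side of the market bears the larger share of a per-unit tax.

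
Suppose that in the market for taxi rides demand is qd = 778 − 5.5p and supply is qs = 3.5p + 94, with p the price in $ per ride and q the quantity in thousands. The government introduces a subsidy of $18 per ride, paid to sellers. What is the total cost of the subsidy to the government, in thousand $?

Government outlay = $7173 thousand.

Before the subsidy: set 778 − 5.5p = 3.5p + 94 → p* = $76, q* = 360.
With a per-unit subsidy paid to sellers, each receives p + 18 per unit sold, so supply becomes qs = 3.5(p + 18) + 94.
Solving gives q = 398.5 with buyers paying $69 and sellers receiving $87 (the $18 wedge).
Outlay = t · Q = 18 · 398.5 = $7173.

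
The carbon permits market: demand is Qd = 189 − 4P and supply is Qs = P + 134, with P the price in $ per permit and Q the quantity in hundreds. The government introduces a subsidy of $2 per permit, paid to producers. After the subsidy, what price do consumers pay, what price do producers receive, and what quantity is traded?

Consumers pay $10.6; producers receive $12.6; quantity = 146.6.

Without the subsidy, 189 − 4P = P + 134 gives 5P = 55, so P* = $11 and Q* = 145.
With a per-unit subsidy paid to producers, each receives P + 2 per unit sold, so supply becomes Qs = (P + 2) + 134.
Solving gives Q = 146.6 with consumers paying $10.6 and producers receiving $12.6 (the $2 wedge).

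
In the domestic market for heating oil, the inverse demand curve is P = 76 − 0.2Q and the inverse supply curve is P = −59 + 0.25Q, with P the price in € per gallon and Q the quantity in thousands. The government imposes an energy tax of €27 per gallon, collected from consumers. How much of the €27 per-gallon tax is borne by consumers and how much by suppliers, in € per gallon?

Rewrite in direct form: Qd = 380 − 5P and Qs = 4P + 236.
Before the tax: set 380 − 5P = 4P + 236 → P* = €16, Q* = 300.
With the tax collected from consumers, demand (in seller-price terms) shifts: Qd = 380 − 5(P + 27).
New equilibrium: consumers pay €28, suppliers receive €1, Q = 240. (Wedge: Pb − Ps = 27.)
Burden on consumers: €12; on suppliers: €15. (They sum to €27.)
The less price-elastic side of the market bears the larger share of a per-unit tax.

Consumers bear €12 per gallon; suppliers bear €15 per gallon.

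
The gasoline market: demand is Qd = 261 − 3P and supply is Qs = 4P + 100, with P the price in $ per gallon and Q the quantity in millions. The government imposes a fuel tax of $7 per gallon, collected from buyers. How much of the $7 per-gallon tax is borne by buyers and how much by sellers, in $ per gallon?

Buyers bear $4 per gallon; sellers bear $3 per gallon.

Before the tax: set 261 − 3P = 4P + 100 → P* = $23, Q* = 192.
With the tax collected from buyers, demand (in seller-price terms) shifts: Qd = 261 − 3(P + 7).
New equilibrium: buyers pay $27, sellers receive $20, Q = 180. (Wedge: Pb − Ps = 7.)
Burden on buyers: $4; on sellers: $3. (They sum to $7.)
The less price-elastic side of the market bears the larger share of a per-unit tax.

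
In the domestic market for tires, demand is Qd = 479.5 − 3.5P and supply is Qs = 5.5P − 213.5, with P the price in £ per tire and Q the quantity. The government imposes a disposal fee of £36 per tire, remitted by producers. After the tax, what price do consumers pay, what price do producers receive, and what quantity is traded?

Consumers pay £99; producers receive £63; quantity = 133.

Without the tax, 479.5 − 3.5P = 5.5P − 213.5 gives 9P = 693, so P* = £77 and Q* = 210.
With the tax collected from producers, supply shifts: Qs = 5.5(P − 36) − 213.5.
New equilibrium: consumers pay £99, producers receive £63, Q = 133. (Wedge: Pb − Ps = 36.)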